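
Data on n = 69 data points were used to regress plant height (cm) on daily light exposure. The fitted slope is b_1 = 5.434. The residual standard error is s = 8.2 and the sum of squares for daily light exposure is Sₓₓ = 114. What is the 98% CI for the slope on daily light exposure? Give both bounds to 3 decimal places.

SE(b_1) = s/√Sₓₓ = 8.2/√114 = 0.768.
df = n − 2 = 67.
t* = t_{0.01, 67} = 2.383302.
Margin = t* × SE = 2.383302 × 0.768 = 1.83038.
CI: 5.434 ± 1.83038 → (3.604, 7.264).
With 98% confidence, each one-unit increase in daily light exposure is associated with a change of between 3.604 and 7.264 cm in plant height.

(3.604, 7.264)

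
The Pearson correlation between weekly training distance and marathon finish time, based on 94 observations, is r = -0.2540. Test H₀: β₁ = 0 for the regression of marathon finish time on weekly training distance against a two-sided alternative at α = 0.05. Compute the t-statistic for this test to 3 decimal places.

t = r·√(n − 2)/√(1 − r²) = -0.2540·√92/√0.935484 = -2.519.
df = n − 2 = 92.
Two-sided p ≈ 0.0135, which is < 0.05, so reject H₀.
There is evidence of a linear association between weekly training distance and marathon finish time.

t = -2.519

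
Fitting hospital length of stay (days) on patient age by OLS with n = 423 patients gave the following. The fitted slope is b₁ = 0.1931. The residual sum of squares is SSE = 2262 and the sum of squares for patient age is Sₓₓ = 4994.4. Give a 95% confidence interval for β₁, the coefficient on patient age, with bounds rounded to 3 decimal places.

(0.129, 0.258)

MSE = SSE/(n − 2) = 2262/421 = 5.37292.
SE(b₁) = √(MSE/Sₓₓ) = √(5.37292/4994.4) = 0.0327992.
df = n − 2 = 421.
t* = t_{0.025, 421} = 1.965615.
Margin = t* × SE = 1.965615 × 0.0327992 = 0.06447.
CI: 0.1931 ± 0.06447 → (0.129, 0.258).
With 95% confidence, each one-unit increase in patient age is associated with a change of between 0.129 and 0.258 days in hospital length of stay.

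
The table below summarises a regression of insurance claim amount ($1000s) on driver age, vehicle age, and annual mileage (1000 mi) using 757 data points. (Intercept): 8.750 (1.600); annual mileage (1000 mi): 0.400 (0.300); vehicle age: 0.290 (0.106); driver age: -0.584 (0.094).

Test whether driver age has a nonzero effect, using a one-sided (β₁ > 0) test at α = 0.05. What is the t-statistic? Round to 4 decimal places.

t = -6.2128

Read off: b = -0.584, SE = 0.094 for driver age.
H₀: β₁ = 0 vs H₁: β₁ > 0.
t = -0.584 / 0.094 = -6.2128.
df = n − k − 1 = 757 − 3 − 1 = 753.
One-sided p ≈ 1.0000, which is ≥ 0.05, so fail to reject H₀.
The data do not give significant evidence that the true slope on driver age is positive, holding the other predictors fixed.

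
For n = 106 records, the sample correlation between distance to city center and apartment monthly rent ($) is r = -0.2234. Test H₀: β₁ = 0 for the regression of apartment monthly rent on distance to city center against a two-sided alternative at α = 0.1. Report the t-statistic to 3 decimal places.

t = r·√(n − 2)/√(1 − r²) = -0.2234·√104/√0.950092 = -2.337.
df = n − 2 = 104.
Two-sided p ≈ 0.0213, which is < 0.1, so reject H₀.
There is evidence of a linear association between distance to city center and apartment monthly rent.

t = -2.337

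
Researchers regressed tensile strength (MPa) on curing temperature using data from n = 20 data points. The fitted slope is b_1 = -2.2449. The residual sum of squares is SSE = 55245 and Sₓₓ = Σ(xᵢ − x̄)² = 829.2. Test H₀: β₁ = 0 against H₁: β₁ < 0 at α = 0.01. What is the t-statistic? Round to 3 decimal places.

MSE = SSE/(n − 2) = 55245/18 = 3069.17.
SE(b_1) = √(MSE/Sₓₓ) = √(3069.17/829.2) = 1.92389.
t = -2.2449 / 1.92389 = -1.167.
df = n − 2 = 18.
One-sided p ≈ 0.1292, which is ≥ 0.01, so fail to reject H₀.
The data do not give significant evidence that the true slope on curing temperature is negative.

t = -1.167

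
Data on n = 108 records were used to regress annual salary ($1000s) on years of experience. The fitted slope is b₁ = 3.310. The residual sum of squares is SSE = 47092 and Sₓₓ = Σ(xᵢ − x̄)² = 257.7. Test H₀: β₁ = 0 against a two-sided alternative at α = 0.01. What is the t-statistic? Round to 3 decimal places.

t = 2.521

MSE = SSE/(n − 2) = 47092/106 = 444.264.
SE(b₁) = √(MSE/Sₓₓ) = √(444.264/257.7) = 1.313.
t = 3.310 / 1.313 = 2.521.
df = n − 2 = 106.
Two-sided p ≈ 0.0132, which is ≥ 0.01, so fail to reject H₀.
The data do not give significant evidence of an association between years of experience and annual salary.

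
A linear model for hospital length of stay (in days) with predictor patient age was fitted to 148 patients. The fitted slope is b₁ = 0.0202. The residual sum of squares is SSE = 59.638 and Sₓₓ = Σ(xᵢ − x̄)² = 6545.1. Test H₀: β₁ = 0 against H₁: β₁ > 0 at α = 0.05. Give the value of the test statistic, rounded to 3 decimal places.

t = 2.557

MSE = SSE/(n − 2) = 59.638/146 = 0.408479.
SE(b₁) = √(MSE/Sₓₓ) = √(0.408479/6545.1) = 0.0079.
t = 0.0202 / 0.0079 = 2.557.
df = n − 2 = 146.
One-sided p ≈ 0.0058, which is < 0.05, so reject H₀.
There is evidence that the true slope on patient age is positive.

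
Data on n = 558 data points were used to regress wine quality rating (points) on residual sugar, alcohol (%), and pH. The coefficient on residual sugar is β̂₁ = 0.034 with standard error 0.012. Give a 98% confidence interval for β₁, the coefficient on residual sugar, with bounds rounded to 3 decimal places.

(0.006, 0.062)

df = n − k − 1 = 558 − 3 − 1 = 554.
t* = t_{0.01, 554} = 2.333098.
Margin = t* × SE = 2.333098 × 0.012 = 0.02800.
CI: 0.034 ± 0.02800 → (0.006, 0.062).
With 98% confidence, each one-unit increase in residual sugar is associated with a change of between 0.006 and 0.062 points in wine quality rating, holding the other predictors fixed.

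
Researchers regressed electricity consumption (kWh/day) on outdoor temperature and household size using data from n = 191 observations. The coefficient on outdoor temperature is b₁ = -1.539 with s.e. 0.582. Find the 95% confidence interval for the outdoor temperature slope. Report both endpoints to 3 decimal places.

df = n − k − 1 = 191 − 2 − 1 = 188.
t* = t_{0.025, 188} = 1.972663.
Margin = t* × SE = 1.972663 × 0.582 = 1.14809.
CI: -1.539 ± 1.14809 → (-2.687, -0.391).
With 95% confidence, each one-unit increase in outdoor temperature is associated with a change of between -2.687 and -0.391 kWh/day in electricity consumption, holding the other predictors fixed.

(-2.687, -0.391)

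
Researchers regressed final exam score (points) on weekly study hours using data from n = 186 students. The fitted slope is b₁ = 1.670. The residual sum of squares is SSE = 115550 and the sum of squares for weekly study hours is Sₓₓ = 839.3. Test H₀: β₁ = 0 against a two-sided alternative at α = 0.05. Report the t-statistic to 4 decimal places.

t = 1.9306

MSE = SSE/(n − 2) = 115550/184 = 627.989.
SE(b₁) = √(MSE/Sₓₓ) = √(627.989/839.3) = 0.865003.
t = 1.670 / 0.865003 = 1.9306.
df = n − 2 = 184.
Two-sided p ≈ 0.0551, which is ≥ 0.05, so fail to reject H₀.
The data do not give significant evidence of an association between weekly study hours and final exam score.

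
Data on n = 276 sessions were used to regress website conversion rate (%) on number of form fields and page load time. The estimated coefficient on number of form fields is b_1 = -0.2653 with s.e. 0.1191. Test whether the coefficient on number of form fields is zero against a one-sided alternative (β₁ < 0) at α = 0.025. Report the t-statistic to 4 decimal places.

H₀: β₁ = 0 vs H₁: β₁ < 0.
t = (b_1 − β₁⁰)/SE = -0.2653 / 0.1191 = -2.2275.
df = n − k − 1 = 276 − 2 − 1 = 273.
One-sided p ≈ 0.0134, which is < 0.025, so reject H₀.
There is evidence that the true slope on number of form fields is negative, holding the other predictors fixed.

t = -2.2275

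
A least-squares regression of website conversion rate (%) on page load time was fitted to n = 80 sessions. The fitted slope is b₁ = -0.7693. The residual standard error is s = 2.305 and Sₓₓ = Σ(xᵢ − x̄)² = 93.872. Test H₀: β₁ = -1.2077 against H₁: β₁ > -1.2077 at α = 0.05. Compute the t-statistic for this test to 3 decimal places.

SE(b₁) = s/√Sₓₓ = 2.305/√93.872 = 0.237905.
t = (-0.7693 − (-1.2077)) / 0.237905 = 1.843.
df = n − 2 = 78.
One-sided p ≈ 0.0346, which is < 0.05, so reject H₀.
There is evidence that the true slope on page load time exceeds -1.2077 % per unit.

t = 1.843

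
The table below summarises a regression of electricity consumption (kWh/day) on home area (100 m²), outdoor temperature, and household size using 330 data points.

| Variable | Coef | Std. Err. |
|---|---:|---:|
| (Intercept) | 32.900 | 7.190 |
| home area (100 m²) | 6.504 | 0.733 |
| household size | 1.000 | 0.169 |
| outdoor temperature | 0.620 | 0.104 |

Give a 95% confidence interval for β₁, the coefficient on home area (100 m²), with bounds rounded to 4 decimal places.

(5.0620, 7.9460)

Read off: b = 6.504, SE = 0.733 for home area (100 m²).
df = n − k − 1 = 330 − 3 − 1 = 326.
t* = t_{0.025, 326} = 1.967268.
Margin = t* × SE = 1.967268 × 0.733 = 1.442007.
CI: 6.504 ± 1.442007 → (5.0620, 7.9460).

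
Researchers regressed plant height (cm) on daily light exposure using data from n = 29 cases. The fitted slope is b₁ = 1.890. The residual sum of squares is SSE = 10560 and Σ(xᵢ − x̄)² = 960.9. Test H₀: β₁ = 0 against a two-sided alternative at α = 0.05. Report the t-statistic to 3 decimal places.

t = 2.962

MSE = SSE/(n − 2) = 10560/27 = 391.111.
SE(b₁) = √(MSE/Sₓₓ) = √(391.111/960.9) = 0.637986.
t = 1.890 / 0.637986 = 2.962.
df = n − 2 = 27.
Two-sided p ≈ 0.0063, which is < 0.05, so reject H₀.
There is evidence that daily light exposure is associated with plant height.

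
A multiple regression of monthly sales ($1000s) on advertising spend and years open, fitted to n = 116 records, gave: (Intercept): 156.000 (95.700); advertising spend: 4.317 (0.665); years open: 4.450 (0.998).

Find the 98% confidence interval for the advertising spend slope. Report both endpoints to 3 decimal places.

Read off: b = 4.317, SE = 0.665 for advertising spend.
df = n − k − 1 = 116 − 2 − 1 = 113.
t* = t_{0.01, 113} = 2.359801.
Margin = t* × SE = 2.359801 × 0.665 = 1.56927.
CI: 4.317 ± 1.56927 → (2.748, 5.886).

(2.748, 5.886)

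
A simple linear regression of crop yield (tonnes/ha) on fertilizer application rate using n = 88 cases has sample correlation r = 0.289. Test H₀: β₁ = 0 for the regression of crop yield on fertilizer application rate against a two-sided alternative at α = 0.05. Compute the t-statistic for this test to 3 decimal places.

t = r·√(n − 2)/√(1 − r²) = 0.289·√86/√0.916479 = 2.800.
df = n − 2 = 86.
Two-sided p ≈ 0.0063, which is < 0.05, so reject H₀.
There is evidence of a linear association between fertilizer application rate and crop yield.

t = 2.800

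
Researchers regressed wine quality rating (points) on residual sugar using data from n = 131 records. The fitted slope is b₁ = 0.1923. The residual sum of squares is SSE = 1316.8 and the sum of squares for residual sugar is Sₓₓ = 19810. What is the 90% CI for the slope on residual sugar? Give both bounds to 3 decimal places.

(0.155, 0.230)

MSE = SSE/(n − 2) = 1316.8/129 = 10.2078.
SE(b₁) = √(MSE/Sₓₓ) = √(10.2078/19810) = 0.0226998.
df = n − 2 = 129.
t* = t_{0.05, 129} = 1.656752.
Margin = t* × SE = 1.656752 × 0.0226998 = 0.03761.
CI: 0.1923 ± 0.03761 → (0.155, 0.230).
With 90% confidence, each one-unit increase in residual sugar is associated with a change of between 0.155 and 0.230 points in wine quality rating.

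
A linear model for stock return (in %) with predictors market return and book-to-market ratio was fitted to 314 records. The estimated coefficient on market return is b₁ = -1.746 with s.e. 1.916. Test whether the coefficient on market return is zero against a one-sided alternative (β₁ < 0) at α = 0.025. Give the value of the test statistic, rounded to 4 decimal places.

t = -0.9113

H₀: β₁ = 0 vs H₁: β₁ < 0.
t = (b₁ − β₁⁰)/SE = -1.746 / 1.916 = -0.9113.
df = n − k − 1 = 314 − 2 − 1 = 311.
One-sided p ≈ 0.1814, which is ≥ 0.025, so fail to reject H₀.
The data do not give significant evidence that the true slope on market return is negative, holding the other predictors fixed.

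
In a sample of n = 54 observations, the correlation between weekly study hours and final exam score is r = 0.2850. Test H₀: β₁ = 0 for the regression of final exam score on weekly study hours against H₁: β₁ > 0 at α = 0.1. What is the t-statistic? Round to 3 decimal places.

t = 2.144

t = r·√(n − 2)/√(1 − r²) = 0.2850·√52/√0.918775 = 2.144.
df = n − 2 = 52.
One-sided p ≈ 0.0184, which is < 0.1, so reject H₀.
There is evidence of a linear association between weekly study hours and final exam score.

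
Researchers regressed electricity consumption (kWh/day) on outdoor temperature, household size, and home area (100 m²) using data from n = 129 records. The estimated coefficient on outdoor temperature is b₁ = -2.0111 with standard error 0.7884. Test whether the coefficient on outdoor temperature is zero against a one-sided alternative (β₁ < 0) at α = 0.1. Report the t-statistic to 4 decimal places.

H₀: β₁ = 0 vs H₁: β₁ < 0.
t = (b₁ − β₁⁰)/SE = -2.0111 / 0.7884 = -2.5509.
df = n − k − 1 = 129 − 3 − 1 = 125.
One-sided p ≈ 0.0060, which is < 0.1, so reject H₀.
There is evidence that the true slope on outdoor temperature is negative, holding the other predictors fixed.

t = -2.5509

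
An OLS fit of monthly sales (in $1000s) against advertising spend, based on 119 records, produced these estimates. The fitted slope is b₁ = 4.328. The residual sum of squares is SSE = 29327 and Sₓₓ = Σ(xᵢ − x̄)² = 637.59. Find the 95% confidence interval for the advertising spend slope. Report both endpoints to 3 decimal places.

(3.086, 5.570)

MSE = SSE/(n − 2) = 29327/117 = 250.658.
SE(b₁) = √(MSE/Sₓₓ) = √(250.658/637.59) = 0.627004.
df = n − 2 = 117.
t* = t_{0.025, 117} = 1.980448.
Margin = t* × SE = 1.980448 × 0.627004 = 1.24175.
CI: 4.328 ± 1.24175 → (3.086, 5.570).
With 95% confidence, each one-unit increase in advertising spend is associated with a change of between 3.086 and 5.570 $1000s in monthly sales.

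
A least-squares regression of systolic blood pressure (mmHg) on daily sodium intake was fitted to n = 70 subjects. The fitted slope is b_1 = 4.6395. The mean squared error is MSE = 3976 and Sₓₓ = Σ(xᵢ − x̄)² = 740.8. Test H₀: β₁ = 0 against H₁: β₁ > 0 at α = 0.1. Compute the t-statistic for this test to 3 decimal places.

t = 2.003

SE(b_1) = √(MSE/Sₓₓ) = √(3976/740.8) = 2.31672.
t = 4.6395 / 2.31672 = 2.003.
df = n − 2 = 68.
One-sided p ≈ 0.0246, which is < 0.1, so reject H₀.
There is evidence that the true slope on daily sodium intake is positive.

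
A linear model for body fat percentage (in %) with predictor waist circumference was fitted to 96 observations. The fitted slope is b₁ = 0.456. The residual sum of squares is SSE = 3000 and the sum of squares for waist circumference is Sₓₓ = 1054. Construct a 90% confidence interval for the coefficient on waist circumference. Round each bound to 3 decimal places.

MSE = SSE/(n − 2) = 3000/94 = 31.9149.
SE(b₁) = √(MSE/Sₓₓ) = √(31.9149/1054) = 0.174011.
df = n − 2 = 94.
t* = t_{0.05, 94} = 1.661226.
Margin = t* × SE = 1.661226 × 0.174011 = 0.28907.
CI: 0.456 ± 0.28907 → (0.167, 0.745).
With 90% confidence, each one-unit increase in waist circumference is associated with a change of between 0.167 and 0.745 % in body fat percentage.

(0.167, 0.745)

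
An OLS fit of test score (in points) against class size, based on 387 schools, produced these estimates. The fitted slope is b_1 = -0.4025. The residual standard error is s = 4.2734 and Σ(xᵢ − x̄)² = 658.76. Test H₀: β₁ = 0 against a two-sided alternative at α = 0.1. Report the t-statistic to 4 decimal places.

SE(b_1) = s/√Sₓₓ = 4.2734/√658.76 = 0.166498.
t = -0.4025 / 0.166498 = -2.4174.
df = n − 2 = 385.
Two-sided p ≈ 0.0161, which is < 0.1, so reject H₀.
There is evidence that class size is associated with test score.

t = -2.4174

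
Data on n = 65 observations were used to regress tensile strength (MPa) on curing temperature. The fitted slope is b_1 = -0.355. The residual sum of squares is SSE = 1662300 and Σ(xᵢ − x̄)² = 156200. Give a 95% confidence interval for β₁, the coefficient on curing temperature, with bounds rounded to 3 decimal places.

(-1.176, 0.466)

MSE = SSE/(n − 2) = 1662300/63 = 26385.7.
SE(b_1) = √(MSE/Sₓₓ) = √(26385.7/156200) = 0.411002.
df = n − 2 = 63.
t* = t_{0.025, 63} = 1.998341.
Margin = t* × SE = 1.998341 × 0.411002 = 0.82132.
CI: -0.355 ± 0.82132 → (-1.176, 0.466).
With 95% confidence, each one-unit increase in curing temperature is associated with a change of between -1.176 and 0.466 MPa in tensile strength.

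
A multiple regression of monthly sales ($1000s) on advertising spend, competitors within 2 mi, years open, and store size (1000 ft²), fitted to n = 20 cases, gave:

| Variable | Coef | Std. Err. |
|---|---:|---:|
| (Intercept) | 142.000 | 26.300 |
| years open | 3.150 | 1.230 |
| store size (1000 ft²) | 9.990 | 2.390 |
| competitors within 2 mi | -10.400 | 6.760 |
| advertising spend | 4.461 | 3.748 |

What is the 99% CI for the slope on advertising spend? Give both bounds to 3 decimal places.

Read off: b = 4.461, SE = 3.748 for advertising spend.
df = n − k − 1 = 20 − 4 − 1 = 15.
t* = t_{0.005, 15} = 2.946713.
Margin = t* × SE = 2.946713 × 3.748 = 11.04428.
CI: 4.461 ± 11.04428 → (-6.583, 15.505).

(-6.583, 15.505)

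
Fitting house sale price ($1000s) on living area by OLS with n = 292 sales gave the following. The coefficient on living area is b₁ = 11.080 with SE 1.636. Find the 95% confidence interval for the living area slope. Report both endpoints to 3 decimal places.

df = n − 2 = 292 − 2 = 290.
t* = t_{0.025, 290} = 1.968178.
Margin = t* × SE = 1.968178 × 1.636 = 3.21994.
CI: 11.080 ± 3.21994 → (7.860, 14.300).
With 95% confidence, each one-unit increase in living area is associated with a change of between 7.860 and 14.300 $1000s in house sale price.

(7.860, 14.300)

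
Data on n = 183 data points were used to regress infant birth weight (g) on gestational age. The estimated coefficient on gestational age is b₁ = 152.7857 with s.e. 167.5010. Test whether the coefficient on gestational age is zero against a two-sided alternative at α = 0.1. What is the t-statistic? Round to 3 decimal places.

t = 0.912

H₀: β₁ = 0 vs H₁: β₁ ≠ 0.
t = (b₁ − β₁⁰)/SE = 152.7857 / 167.5010 = 0.912.
df = n − 2 = 183 − 2 = 181.
Two-sided p ≈ 0.3629, which is ≥ 0.1, so fail to reject H₀.
The data do not give significant evidence of an association between gestational age and infant birth weight.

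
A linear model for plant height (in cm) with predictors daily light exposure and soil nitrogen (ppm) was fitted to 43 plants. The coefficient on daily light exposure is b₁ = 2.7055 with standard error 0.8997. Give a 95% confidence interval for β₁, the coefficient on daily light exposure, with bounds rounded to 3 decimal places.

df = n − k − 1 = 43 − 2 − 1 = 40.
t* = t_{0.025, 40} = 2.021075.
Margin = t* × SE = 2.021075 × 0.8997 = 1.81836.
CI: 2.7055 ± 1.81836 → (0.887, 4.524).
With 95% confidence, each one-unit increase in daily light exposure is associated with a change of between 0.887 and 4.524 cm in plant height, holding the other predictors fixed.

(0.887, 4.524)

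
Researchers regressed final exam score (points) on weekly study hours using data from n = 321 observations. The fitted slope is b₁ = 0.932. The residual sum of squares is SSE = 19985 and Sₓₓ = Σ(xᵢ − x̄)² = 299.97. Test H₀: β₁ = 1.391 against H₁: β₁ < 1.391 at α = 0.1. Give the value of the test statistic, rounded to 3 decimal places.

t = -1.004

MSE = SSE/(n − 2) = 19985/319 = 62.6489.
SE(b₁) = √(MSE/Sₓₓ) = √(62.6489/299.97) = 0.457002.
t = (0.932 − 1.391) / 0.457002 = -1.004.
df = n − 2 = 319.
One-sided p ≈ 0.1580, which is ≥ 0.1, so fail to reject H₀.
The data do not give significant evidence that the true slope on weekly study hours is below 1.391 points per unit.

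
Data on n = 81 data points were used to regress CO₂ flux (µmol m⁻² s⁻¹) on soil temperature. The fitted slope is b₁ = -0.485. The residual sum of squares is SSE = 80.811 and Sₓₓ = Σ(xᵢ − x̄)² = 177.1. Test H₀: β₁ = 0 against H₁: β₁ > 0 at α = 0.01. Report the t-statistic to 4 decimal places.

MSE = SSE/(n − 2) = 80.811/79 = 1.02292.
SE(b₁) = √(MSE/Sₓₓ) = √(1.02292/177.1) = 0.0759998.
t = -0.485 / 0.0759998 = -6.3816.
df = n − 2 = 79.
One-sided p ≈ 1.0000, which is ≥ 0.01, so fail to reject H₀.
The data do not give significant evidence that the true slope on soil temperature is positive.

t = -6.3816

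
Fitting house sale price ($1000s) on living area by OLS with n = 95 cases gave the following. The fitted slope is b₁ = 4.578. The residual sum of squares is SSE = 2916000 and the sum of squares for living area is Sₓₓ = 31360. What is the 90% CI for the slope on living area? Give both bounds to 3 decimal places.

MSE = SSE/(n − 2) = 2916000/93 = 31354.8.
SE(b₁) = √(MSE/Sₓₓ) = √(31354.8/31360) = 0.999918.
df = n − 2 = 93.
t* = t_{0.05, 93} = 1.661404.
Margin = t* × SE = 1.661404 × 0.999918 = 1.66127.
CI: 4.578 ± 1.66127 → (2.917, 6.239).
With 90% confidence, each one-unit increase in living area is associated with a change of between 2.917 and 6.239 $1000s in house sale price.

(2.917, 6.239)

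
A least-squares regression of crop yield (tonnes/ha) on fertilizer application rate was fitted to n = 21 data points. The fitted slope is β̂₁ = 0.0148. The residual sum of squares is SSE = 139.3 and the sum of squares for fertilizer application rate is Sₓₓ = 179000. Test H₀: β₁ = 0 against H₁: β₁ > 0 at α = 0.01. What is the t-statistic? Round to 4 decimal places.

MSE = SSE/(n − 2) = 139.3/19 = 7.33158.
SE(β̂₁) = √(MSE/Sₓₓ) = √(7.33158/179000) = 0.00639989.
t = 0.0148 / 0.00639989 = 2.3125.
df = n − 2 = 19.
One-sided p ≈ 0.0161, which is ≥ 0.01, so fail to reject H₀.
The data do not give significant evidence that the true slope on fertilizer application rate is positive.

t = 2.3125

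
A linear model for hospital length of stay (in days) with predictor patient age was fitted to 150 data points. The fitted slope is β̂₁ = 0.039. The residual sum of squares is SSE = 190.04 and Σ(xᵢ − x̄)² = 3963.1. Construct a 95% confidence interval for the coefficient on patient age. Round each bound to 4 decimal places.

(0.0034, 0.0746)

MSE = SSE/(n − 2) = 190.04/148 = 1.28405.
SE(β̂₁) = √(MSE/Sₓₓ) = √(1.28405/3963.1) = 0.0180001.
df = n − 2 = 148.
t* = t_{0.025, 148} = 1.976122.
Margin = t* × SE = 1.976122 × 0.0180001 = 0.035570.
CI: 0.039 ± 0.035570 → (0.0034, 0.0746).
With 95% confidence, each one-unit increase in patient age is associated with a change of between 0.0034 and 0.0746 days in hospital length of stay.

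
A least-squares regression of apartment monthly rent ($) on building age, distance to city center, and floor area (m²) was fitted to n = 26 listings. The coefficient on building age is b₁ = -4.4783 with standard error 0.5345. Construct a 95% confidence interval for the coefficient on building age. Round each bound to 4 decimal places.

df = n − k − 1 = 26 − 3 − 1 = 22.
t* = t_{0.025, 22} = 2.073873.
Margin = t* × SE = 2.073873 × 0.5345 = 1.108485.
CI: -4.4783 ± 1.108485 → (-5.5868, -3.3698).
With 95% confidence, each one-unit increase in building age is associated with a change of between -5.5868 and -3.3698 $ in apartment monthly rent, holding the other predictors fixed.

(-5.5868, -3.3698)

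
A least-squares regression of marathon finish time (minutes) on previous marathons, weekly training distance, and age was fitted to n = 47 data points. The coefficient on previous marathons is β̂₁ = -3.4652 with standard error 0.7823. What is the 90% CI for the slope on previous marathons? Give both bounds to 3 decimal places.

(-4.780, -2.150)

df = n − k − 1 = 47 − 3 − 1 = 43.
t* = t_{0.05, 43} = 1.681071.
Margin = t* × SE = 1.681071 × 0.7823 = 1.31510.
CI: -3.4652 ± 1.31510 → (-4.780, -2.150).
With 90% confidence, each one-unit increase in previous marathons is associated with a change of between -4.780 and -2.150 minutes in marathon finish time, holding the other predictors fixed.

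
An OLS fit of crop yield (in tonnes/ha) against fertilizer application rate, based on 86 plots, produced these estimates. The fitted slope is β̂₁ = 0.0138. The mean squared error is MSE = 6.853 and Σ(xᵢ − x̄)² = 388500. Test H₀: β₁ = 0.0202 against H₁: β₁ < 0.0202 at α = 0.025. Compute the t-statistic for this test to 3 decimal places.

SE(β̂₁) = √(MSE/Sₓₓ) = √(6.853/388500) = 0.00419996.
t = (0.0138 − 0.0202) / 0.00419996 = -1.524.
df = n − 2 = 84.
One-sided p ≈ 0.0657, which is ≥ 0.025, so fail to reject H₀.
The data do not give significant evidence that the true slope on fertilizer application rate is below 0.0202 tonnes/ha per unit.

t = -1.524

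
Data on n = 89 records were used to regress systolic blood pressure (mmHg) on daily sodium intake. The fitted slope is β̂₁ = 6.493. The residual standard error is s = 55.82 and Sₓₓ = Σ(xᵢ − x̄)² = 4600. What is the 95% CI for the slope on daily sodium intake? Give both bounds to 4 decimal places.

SE(β̂₁) = s/√Sₓₓ = 55.82/√4600 = 0.823021.
df = n − 2 = 87.
t* = t_{0.025, 87} = 1.987608.
Margin = t* × SE = 1.987608 × 0.823021 = 1.635843.
CI: 6.493 ± 1.635843 → (4.8572, 8.1288).
With 95% confidence, each one-unit increase in daily sodium intake is associated with a change of between 4.8572 and 8.1288 mmHg in systolic blood pressure.

(4.8572, 8.1288)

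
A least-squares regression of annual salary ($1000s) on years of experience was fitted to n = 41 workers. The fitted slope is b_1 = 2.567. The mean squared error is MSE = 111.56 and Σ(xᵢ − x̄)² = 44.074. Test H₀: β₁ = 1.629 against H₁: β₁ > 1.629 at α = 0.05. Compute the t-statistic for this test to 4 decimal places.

SE(b_1) = √(MSE/Sₓₓ) = √(111.56/44.074) = 1.59097.
t = (2.567 − 1.629) / 1.59097 = 0.5896.
df = n − 2 = 39.
One-sided p ≈ 0.2794, which is ≥ 0.05, so fail to reject H₀.
The data do not give significant evidence that the true slope on years of experience exceeds 1.629 $1000s per unit.

t = 0.5896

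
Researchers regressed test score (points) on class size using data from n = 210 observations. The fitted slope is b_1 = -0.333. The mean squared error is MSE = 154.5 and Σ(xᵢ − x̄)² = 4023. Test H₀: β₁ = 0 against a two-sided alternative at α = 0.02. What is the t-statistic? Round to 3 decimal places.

t = -1.699

SE(b_1) = √(MSE/Sₓₓ) = √(154.5/4023) = 0.19597.
t = -0.333 / 0.19597 = -1.699.
df = n − 2 = 208.
Two-sided p ≈ 0.0908, which is ≥ 0.02, so fail to reject H₀.
The data do not give significant evidence of an association between class size and test score.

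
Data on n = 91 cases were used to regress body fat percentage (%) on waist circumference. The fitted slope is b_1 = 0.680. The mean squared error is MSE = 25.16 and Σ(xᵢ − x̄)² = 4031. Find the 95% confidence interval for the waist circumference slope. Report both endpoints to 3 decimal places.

(0.523, 0.837)

SE(b_1) = √(MSE/Sₓₓ) = √(25.16/4031) = 0.079004.
df = n − 2 = 89.
t* = t_{0.025, 89} = 1.986979.
Margin = t* × SE = 1.986979 × 0.079004 = 0.15698.
CI: 0.680 ± 0.15698 → (0.523, 0.837).
With 95% confidence, each one-unit increase in waist circumference is associated with a change of between 0.523 and 0.837 % in body fat percentage.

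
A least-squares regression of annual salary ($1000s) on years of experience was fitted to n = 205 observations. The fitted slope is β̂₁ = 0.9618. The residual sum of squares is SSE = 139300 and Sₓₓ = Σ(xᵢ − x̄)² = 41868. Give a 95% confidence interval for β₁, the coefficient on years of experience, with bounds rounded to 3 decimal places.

(0.709, 1.214)

MSE = SSE/(n − 2) = 139300/203 = 686.207.
SE(β̂₁) = √(MSE/Sₓₓ) = √(686.207/41868) = 0.128023.
df = n − 2 = 203.
t* = t_{0.025, 203} = 1.971719.
Margin = t* × SE = 1.971719 × 0.128023 = 0.25242.
CI: 0.9618 ± 0.25242 → (0.709, 1.214).
With 95% confidence, each one-unit increase in years of experience is associated with a change of between 0.709 and 1.214 $1000s in annual salary.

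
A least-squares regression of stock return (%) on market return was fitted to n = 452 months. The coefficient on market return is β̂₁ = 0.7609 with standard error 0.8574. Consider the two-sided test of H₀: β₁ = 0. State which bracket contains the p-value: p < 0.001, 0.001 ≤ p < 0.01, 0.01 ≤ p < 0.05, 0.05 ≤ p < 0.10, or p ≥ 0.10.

p ≥ 0.10

t = 0.7609 / 0.8574 = 0.887.
df = n − 2 = 452 − 2 = 450.
Two-sided p = 2·P(T_{450} > |t|) ≈ 0.3753.
So p ≥ 0.10.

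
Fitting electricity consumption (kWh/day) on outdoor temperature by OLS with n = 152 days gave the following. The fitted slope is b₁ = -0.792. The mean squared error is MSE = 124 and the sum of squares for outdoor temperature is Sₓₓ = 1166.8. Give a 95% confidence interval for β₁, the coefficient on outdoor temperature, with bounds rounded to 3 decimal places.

SE(b₁) = √(MSE/Sₓₓ) = √(124/1166.8) = 0.325996.
df = n − 2 = 150.
t* = t_{0.025, 150} = 1.975905.
Margin = t* × SE = 1.975905 × 0.325996 = 0.64414.
CI: -0.792 ± 0.64414 → (-1.436, -0.148).
With 95% confidence, each one-unit increase in outdoor temperature is associated with a change of between -1.436 and -0.148 kWh/day in electricity consumption.

(-1.436, -0.148)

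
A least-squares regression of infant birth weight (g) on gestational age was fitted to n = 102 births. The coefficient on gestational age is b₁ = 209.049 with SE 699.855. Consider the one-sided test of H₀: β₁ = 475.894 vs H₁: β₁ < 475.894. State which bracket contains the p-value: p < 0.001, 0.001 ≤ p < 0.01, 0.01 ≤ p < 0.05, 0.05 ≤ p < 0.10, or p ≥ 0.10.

p ≥ 0.10

t = (209.049 − 475.894) / 699.855 = -0.381.
df = n − 2 = 102 − 2 = 100.
One-sided p = P(T_{100} < t) ≈ 0.3519.
So p ≥ 0.10.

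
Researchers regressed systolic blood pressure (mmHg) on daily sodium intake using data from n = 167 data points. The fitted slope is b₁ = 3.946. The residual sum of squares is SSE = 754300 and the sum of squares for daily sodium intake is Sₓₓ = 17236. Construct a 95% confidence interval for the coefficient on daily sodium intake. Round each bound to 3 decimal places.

MSE = SSE/(n − 2) = 754300/165 = 4571.52.
SE(b₁) = √(MSE/Sₓₓ) = √(4571.52/17236) = 0.515005.
df = n − 2 = 165.
t* = t_{0.025, 165} = 1.974446.
Margin = t* × SE = 1.974446 × 0.515005 = 1.01685.
CI: 3.946 ± 1.01685 → (2.929, 4.963).
With 95% confidence, each one-unit increase in daily sodium intake is associated with a change of between 2.929 and 4.963 mmHg in systolic blood pressure.

(2.929, 4.963)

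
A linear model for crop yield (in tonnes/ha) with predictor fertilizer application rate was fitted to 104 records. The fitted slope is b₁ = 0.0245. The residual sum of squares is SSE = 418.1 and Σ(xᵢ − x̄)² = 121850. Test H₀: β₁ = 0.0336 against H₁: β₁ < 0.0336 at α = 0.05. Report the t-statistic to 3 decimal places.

MSE = SSE/(n − 2) = 418.1/102 = 4.09902.
SE(b₁) = √(MSE/Sₓₓ) = √(4.09902/121850) = 0.00579999.
t = (0.0245 − 0.0336) / 0.00579999 = -1.569.
df = n − 2 = 102.
One-sided p ≈ 0.0599, which is ≥ 0.05, so fail to reject H₀.
The data do not give significant evidence that the true slope on fertilizer application rate is below 0.0336 tonnes/ha per unit.

t = -1.569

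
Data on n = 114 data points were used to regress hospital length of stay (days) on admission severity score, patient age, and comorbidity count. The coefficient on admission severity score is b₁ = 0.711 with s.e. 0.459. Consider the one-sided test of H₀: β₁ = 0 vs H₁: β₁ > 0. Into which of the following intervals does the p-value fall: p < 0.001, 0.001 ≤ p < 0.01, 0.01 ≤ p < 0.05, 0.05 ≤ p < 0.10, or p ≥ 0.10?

0.05 ≤ p < 0.10

t = 0.711 / 0.459 = 1.549.
df = n − k − 1 = 114 − 3 − 1 = 110.
One-sided p = P(T_{110} > t) ≈ 0.0621.
So 0.05 ≤ p < 0.10.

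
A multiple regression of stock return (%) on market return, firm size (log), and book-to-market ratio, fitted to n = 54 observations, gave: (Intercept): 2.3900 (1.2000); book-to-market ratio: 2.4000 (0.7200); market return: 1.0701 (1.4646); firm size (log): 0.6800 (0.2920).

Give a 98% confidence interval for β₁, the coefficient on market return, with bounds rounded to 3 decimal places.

Read off: b = 1.0701, SE = 1.4646 for market return.
df = n − k − 1 = 54 − 3 − 1 = 50.
t* = t_{0.01, 50} = 2.403272.
Margin = t* × SE = 2.403272 × 1.4646 = 3.51983.
CI: 1.0701 ± 3.51983 → (-2.450, 4.590).

(-2.450, 4.590)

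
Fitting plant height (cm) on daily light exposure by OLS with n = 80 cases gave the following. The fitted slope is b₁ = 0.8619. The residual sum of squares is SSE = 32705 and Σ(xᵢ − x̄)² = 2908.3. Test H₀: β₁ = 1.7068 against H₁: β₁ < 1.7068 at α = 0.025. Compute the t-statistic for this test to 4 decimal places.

t = -2.2252

MSE = SSE/(n − 2) = 32705/78 = 419.295.
SE(b₁) = √(MSE/Sₓₓ) = √(419.295/2908.3) = 0.3797.
t = (0.8619 − 1.7068) / 0.3797 = -2.2252.
df = n − 2 = 78.
One-sided p ≈ 0.0145, which is < 0.025, so reject H₀.
There is evidence that the true slope on daily light exposure is below 1.7068 cm per unit.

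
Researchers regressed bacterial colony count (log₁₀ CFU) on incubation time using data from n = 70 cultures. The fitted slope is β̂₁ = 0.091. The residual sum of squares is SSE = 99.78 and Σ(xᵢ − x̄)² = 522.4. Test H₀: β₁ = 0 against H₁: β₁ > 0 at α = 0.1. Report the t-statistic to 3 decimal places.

t = 1.717

MSE = SSE/(n − 2) = 99.78/68 = 1.46735.
SE(β̂₁) = √(MSE/Sₓₓ) = √(1.46735/522.4) = 0.0529988.
t = 0.091 / 0.0529988 = 1.717.
df = n − 2 = 68.
One-sided p ≈ 0.0453, which is < 0.1, so reject H₀.
There is evidence that the true slope on incubation time is positive.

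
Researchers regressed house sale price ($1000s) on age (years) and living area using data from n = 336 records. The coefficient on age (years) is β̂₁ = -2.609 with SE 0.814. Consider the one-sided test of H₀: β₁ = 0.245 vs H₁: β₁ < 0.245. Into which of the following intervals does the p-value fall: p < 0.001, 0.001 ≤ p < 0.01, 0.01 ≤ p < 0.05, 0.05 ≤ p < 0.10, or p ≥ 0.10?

p < 0.001

t = (-2.609 − 0.245) / 0.814 = -3.506.
df = n − k − 1 = 336 − 2 − 1 = 333.
One-sided p = P(T_{333} < t) ≈ 0.0003.
So p < 0.001.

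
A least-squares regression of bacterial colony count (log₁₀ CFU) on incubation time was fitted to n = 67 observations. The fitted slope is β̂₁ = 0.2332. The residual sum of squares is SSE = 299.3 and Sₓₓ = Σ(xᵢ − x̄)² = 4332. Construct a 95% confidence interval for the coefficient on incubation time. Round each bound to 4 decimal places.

(0.1681, 0.2983)

MSE = SSE/(n − 2) = 299.3/65 = 4.60462.
SE(β̂₁) = √(MSE/Sₓₓ) = √(4.60462/4332) = 0.0326026.
df = n − 2 = 65.
t* = t_{0.025, 65} = 1.997138.
Margin = t* × SE = 1.997138 × 0.0326026 = 0.065112.
CI: 0.2332 ± 0.065112 → (0.1681, 0.2983).
With 95% confidence, each one-unit increase in incubation time is associated with a change of between 0.1681 and 0.2983 log₁₀ CFU in bacterial colony count.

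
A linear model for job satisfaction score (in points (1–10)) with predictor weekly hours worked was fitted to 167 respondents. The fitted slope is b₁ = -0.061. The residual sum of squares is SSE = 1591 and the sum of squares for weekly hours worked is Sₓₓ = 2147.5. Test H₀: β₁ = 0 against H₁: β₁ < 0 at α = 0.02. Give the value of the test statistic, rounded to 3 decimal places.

MSE = SSE/(n − 2) = 1591/165 = 9.64242.
SE(b₁) = √(MSE/Sₓₓ) = √(9.64242/2147.5) = 0.067008.
t = -0.061 / 0.067008 = -0.910.
df = n − 2 = 165.
One-sided p ≈ 0.1820, which is ≥ 0.02, so fail to reject H₀.
The data do not give significant evidence that the true slope on weekly hours worked is negative.

t = -0.910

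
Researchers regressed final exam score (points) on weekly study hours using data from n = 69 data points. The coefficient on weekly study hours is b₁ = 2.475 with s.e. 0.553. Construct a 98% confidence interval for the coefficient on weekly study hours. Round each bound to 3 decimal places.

(1.157, 3.793)

df = n − 2 = 69 − 2 = 67.
t* = t_{0.01, 67} = 2.383302.
Margin = t* × SE = 2.383302 × 0.553 = 1.31797.
CI: 2.475 ± 1.31797 → (1.157, 3.793).
With 98% confidence, each one-unit increase in weekly study hours is associated with a change of between 1.157 and 3.793 points in final exam score.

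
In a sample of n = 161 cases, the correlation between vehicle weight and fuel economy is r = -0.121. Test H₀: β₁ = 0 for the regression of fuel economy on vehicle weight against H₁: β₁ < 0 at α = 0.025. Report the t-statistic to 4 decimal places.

t = -1.5370

t = r·√(n − 2)/√(1 − r²) = -0.121·√159/√0.985359 = -1.5370.
df = n − 2 = 159.
One-sided p ≈ 0.0631, which is ≥ 0.025, so fail to reject H₀.
The data do not give significant evidence of a linear association between vehicle weight and fuel economy.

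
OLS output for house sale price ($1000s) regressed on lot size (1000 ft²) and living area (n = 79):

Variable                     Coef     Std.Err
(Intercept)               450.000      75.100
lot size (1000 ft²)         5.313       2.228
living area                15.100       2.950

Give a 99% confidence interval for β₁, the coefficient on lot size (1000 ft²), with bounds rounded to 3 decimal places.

Read off: b = 5.313, SE = 2.228 for lot size (1000 ft²).
df = n − k − 1 = 79 − 2 − 1 = 76.
t* = t_{0.005, 76} = 2.642078.
Margin = t* × SE = 2.642078 × 2.228 = 5.88655.
CI: 5.313 ± 5.88655 → (-0.574, 11.200).

(-0.574, 11.200)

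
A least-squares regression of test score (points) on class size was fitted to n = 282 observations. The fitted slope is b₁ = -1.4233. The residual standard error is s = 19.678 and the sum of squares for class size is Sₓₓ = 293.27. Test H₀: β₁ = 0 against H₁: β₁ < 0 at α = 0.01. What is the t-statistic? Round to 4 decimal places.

t = -1.2387

SE(b₁) = s/√Sₓₓ = 19.678/√293.27 = 1.14907.
t = -1.4233 / 1.14907 = -1.2387.
df = n − 2 = 280.
One-sided p ≈ 0.1083, which is ≥ 0.01, so fail to reject H₀.
The data do not give significant evidence that the true slope on class size is negative.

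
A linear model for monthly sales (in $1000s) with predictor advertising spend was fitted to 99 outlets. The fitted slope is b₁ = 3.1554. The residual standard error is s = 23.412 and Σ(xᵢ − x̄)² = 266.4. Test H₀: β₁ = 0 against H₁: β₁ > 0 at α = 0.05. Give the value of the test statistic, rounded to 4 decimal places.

SE(b₁) = s/√Sₓₓ = 23.412/√266.4 = 1.4344.
t = 3.1554 / 1.4344 = 2.1998.
df = n − 2 = 97.
One-sided p ≈ 0.0151, which is < 0.05, so reject H₀.
There is evidence that the true slope on advertising spend is positive.

t = 2.1998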